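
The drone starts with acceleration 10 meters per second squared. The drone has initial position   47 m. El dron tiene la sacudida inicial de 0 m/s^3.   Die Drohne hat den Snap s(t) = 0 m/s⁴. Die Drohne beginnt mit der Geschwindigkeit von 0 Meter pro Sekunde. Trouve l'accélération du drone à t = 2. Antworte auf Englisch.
To solve this, we need to take 2 antiderivatives of our snap equation s(t) = 0. Taking ∫s(t)dt and applying j(0) = 0, we find j(t) = 0. Integrating jerk and using the initial condition a(0) = 10, we get a(t) = 10. Using a(t) = 10 and substituting t = 2, we find a = 10.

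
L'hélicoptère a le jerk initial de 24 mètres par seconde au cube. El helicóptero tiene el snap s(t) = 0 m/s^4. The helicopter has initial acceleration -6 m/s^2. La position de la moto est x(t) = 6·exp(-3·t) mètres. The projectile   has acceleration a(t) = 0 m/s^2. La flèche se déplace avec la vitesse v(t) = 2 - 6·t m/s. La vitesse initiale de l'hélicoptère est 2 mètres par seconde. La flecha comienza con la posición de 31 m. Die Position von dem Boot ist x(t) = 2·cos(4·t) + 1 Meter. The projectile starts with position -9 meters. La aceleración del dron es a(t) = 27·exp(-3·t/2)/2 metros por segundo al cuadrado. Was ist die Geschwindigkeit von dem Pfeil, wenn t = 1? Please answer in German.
Wir haben die Geschwindigkeit v(t) = 2 - 6·t. Durch Einsetzen von t = 1: v(1) = -4.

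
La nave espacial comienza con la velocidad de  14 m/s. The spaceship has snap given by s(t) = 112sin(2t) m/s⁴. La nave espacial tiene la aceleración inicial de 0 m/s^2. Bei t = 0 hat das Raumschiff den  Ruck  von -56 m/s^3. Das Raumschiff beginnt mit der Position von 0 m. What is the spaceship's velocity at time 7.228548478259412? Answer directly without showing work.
v(7.228548478259412) = -4.40300179131855.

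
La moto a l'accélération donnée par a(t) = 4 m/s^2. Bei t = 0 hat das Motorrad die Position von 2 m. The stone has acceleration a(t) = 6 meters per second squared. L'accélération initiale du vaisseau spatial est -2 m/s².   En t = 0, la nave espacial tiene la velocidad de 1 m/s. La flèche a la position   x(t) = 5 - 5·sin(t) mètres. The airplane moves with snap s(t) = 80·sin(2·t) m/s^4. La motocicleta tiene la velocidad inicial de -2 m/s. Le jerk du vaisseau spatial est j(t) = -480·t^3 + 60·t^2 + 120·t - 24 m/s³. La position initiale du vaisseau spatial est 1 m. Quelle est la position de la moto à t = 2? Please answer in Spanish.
Debemos encontrar la antiderivada de nuestra ecuación de la aceleración a(t) = 4 2 veces. Integrando la aceleración y usando la condición inicial v(0) = -2, obtenemos v(t) = 4·t - 2. Tomando ∫v(t)dt y aplicando x(0) = 2, encontramos x(t) = 2·t^2 - 2·t + 2. De la ecuación de la posición x(t) = 2·t^2 - 2·t + 2, sustituimos t = 2 para obtener x = 6.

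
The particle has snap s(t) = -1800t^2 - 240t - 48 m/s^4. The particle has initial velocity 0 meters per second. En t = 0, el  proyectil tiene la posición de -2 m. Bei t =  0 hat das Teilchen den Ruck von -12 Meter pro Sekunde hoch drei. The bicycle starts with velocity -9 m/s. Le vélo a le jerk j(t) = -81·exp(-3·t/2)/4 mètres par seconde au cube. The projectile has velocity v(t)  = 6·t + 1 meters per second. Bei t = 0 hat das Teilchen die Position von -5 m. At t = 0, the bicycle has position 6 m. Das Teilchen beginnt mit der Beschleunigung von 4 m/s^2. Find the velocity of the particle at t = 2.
We need to integrate our snap equation s(t) = -1800·t^2 - 240·t - 48 3 times. Finding the integral of s(t) and using j(0) = -12: j(t) = -600·t^3 - 120·t^2 - 48·t - 12. Taking ∫j(t)dt and applying a(0) = 4, we find a(t) = -150·t^4 - 40·t^3 - 24·t^2 - 12·t + 4. Finding the integral of a(t) and using v(0) = 0: v(t) = 2·t·(-15·t^4 - 5·t^3 - 4·t^2 - 3·t + 2). Using v(t) = 2·t·(-15·t^4 - 5·t^3 - 4·t^2 - 3·t + 2) and substituting t = 2, we find v = -1200.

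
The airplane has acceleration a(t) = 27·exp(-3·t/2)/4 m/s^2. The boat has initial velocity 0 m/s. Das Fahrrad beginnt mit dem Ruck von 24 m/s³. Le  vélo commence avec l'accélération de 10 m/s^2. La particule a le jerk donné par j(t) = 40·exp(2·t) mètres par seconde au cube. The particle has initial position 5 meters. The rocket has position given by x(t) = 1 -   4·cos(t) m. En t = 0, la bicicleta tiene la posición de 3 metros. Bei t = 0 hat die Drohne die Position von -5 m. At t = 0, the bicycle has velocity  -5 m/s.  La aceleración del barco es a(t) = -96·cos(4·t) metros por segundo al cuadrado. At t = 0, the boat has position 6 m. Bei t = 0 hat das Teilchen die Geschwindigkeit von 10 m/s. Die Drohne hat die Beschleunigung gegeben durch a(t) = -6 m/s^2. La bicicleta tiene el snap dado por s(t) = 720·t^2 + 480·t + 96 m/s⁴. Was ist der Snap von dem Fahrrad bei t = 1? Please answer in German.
Aus der Gleichung für den Snap s(t) = 720·t^2 + 480·t + 96, setzen wir t = 1 ein und erhalten s = 1296.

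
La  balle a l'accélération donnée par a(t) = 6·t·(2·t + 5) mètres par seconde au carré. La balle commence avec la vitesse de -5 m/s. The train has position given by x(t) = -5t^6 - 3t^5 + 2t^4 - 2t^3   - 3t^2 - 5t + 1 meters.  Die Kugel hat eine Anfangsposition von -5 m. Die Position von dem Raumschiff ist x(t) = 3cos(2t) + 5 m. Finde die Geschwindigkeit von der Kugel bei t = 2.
Wir müssen unsere Gleichung für die Beschleunigung a(t) = 6·t·(2·t + 5) 1-mal integrieren. Das Integral von der Beschleunigung, mit v(0) = -5, ergibt die Geschwindigkeit: v(t) = 4·t^3 + 15·t^2 - 5. Aus der Gleichung für die Geschwindigkeit v(t) = 4·t^3 + 15·t^2 - 5, setzen wir t = 2 ein und erhalten v = 87.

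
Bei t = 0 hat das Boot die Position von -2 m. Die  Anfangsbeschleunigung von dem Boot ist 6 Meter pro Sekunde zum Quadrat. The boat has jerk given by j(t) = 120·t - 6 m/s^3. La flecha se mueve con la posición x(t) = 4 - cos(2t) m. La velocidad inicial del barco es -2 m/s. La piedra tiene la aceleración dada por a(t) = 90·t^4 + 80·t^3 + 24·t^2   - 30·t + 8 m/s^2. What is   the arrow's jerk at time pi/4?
Starting from position x(t) = 4 - cos(2·t), we take 3 derivatives. The derivative of position gives velocity: v(t) = 2·sin(2·t). Taking d/dt of v(t), we find a(t) = 4·cos(2·t). The derivative of acceleration gives jerk: j(t) = -8·sin(2·t). From the given jerk equation j(t) = -8·sin(2·t), we substitute t = pi/4 to get j = -8.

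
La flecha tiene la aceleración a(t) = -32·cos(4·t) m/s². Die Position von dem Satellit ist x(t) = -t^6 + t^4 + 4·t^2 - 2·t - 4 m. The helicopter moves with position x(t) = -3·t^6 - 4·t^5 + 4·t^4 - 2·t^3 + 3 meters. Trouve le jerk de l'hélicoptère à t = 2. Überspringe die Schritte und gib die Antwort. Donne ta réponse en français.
À t = 2, j = -3660.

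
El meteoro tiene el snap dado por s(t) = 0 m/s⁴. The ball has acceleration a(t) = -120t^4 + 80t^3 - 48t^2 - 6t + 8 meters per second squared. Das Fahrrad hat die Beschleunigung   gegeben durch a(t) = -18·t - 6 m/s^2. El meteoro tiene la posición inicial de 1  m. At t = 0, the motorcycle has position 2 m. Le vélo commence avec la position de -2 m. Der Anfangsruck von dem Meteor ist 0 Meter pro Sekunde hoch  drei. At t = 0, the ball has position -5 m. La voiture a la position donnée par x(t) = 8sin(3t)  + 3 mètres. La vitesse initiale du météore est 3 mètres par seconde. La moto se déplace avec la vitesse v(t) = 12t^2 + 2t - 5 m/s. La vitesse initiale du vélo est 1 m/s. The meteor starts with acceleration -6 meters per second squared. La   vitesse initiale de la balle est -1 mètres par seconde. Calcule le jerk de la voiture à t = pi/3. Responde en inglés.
We must differentiate our position equation x(t) = 8·sin(3·t) + 3 3 times. Taking d/dt of x(t), we find v(t) = 24·cos(3·t). The derivative of velocity gives acceleration: a(t) = -72·sin(3·t). The derivative of acceleration gives jerk: j(t) = -216·cos(3·t). From the given jerk equation j(t) = -216·cos(3·t), we substitute t = pi/3 to get j = 216.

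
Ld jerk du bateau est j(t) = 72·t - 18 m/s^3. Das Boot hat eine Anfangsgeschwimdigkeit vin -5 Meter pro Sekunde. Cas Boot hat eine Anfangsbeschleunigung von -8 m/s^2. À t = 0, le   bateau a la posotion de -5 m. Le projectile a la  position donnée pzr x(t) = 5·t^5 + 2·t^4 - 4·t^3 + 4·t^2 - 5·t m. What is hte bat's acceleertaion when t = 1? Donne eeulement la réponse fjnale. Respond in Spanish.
a(1) = 10.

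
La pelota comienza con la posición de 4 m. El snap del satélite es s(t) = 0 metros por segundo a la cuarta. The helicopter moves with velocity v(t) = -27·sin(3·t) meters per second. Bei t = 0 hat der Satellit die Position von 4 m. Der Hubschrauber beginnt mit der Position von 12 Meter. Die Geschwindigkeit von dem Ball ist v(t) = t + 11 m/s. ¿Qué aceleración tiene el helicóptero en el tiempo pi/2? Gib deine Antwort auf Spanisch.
Partiendo de la velocidad v(t) = -27·sin(3·t), tomamos 1 derivada. Derivando la velocidad, obtenemos la aceleración: a(t) = -81·cos(3·t). Tenemos la aceleración a(t) = -81·cos(3·t). Sustituyendo t = pi/2: a(pi/2) = 0.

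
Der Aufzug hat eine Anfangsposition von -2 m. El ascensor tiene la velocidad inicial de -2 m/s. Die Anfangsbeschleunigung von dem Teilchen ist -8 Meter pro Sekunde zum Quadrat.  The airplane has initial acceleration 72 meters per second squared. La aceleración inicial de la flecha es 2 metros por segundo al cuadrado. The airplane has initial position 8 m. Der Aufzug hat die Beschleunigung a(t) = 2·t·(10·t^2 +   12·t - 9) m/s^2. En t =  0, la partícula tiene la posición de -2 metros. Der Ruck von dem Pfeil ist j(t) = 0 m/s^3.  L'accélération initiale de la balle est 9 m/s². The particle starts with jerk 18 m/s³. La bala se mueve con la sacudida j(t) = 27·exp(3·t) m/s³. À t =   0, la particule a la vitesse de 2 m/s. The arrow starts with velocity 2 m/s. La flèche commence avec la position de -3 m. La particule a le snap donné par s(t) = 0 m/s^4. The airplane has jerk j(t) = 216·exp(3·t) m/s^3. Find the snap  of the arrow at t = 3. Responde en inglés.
Starting from jerk j(t) = 0, we take 1 derivative. Taking d/dt of j(t), we find s(t) = 0. We have snap s(t) = 0. Substituting t = 3: s(3) = 0.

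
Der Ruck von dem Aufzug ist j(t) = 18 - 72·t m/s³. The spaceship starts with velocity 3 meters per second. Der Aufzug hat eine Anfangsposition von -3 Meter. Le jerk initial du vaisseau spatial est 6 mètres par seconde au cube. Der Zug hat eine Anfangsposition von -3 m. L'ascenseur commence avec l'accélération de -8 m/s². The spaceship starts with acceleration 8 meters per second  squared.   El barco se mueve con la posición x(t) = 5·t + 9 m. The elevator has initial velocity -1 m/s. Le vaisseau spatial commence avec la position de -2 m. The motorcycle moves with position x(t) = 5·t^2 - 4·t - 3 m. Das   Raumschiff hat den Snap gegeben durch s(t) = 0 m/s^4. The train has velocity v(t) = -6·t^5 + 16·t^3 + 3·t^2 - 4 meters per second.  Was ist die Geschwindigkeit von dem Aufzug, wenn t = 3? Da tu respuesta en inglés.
Starting from jerk j(t) = 18 - 72·t, we take 2 antiderivatives. Taking ∫j(t)dt and applying a(0) = -8, we find a(t) = -36·t^2 + 18·t - 8. Taking ∫a(t)dt and applying v(0) = -1, we find v(t) = -12·t^3 + 9·t^2 - 8·t - 1. From the given velocity equation v(t) = -12·t^3 + 9·t^2 - 8·t - 1, we substitute t = 3 to get v = -268.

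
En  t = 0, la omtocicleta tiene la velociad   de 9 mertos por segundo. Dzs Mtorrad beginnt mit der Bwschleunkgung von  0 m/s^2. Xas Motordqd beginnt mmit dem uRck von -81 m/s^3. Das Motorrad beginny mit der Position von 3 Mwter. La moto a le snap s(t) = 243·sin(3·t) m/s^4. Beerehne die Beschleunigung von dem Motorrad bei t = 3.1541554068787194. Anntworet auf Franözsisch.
Nous devons intégrer notre équation du snap s(t) = 243·sin(3·t) 2 fois. La primitive du snap est le jerk. En utilisant j(0) = -81, nous obtenons j(t) = -81·cos(3·t). La primitive du jerk est l'accélération. En utilisant a(0) = 0, nous obtenons a(t) = -27·sin(3·t). Nous avons l'accélération a(t) = -27·sin(3·t). En substituant t = 3.1541554068787194: a(3.1541554068787194) = 1.01734213685517.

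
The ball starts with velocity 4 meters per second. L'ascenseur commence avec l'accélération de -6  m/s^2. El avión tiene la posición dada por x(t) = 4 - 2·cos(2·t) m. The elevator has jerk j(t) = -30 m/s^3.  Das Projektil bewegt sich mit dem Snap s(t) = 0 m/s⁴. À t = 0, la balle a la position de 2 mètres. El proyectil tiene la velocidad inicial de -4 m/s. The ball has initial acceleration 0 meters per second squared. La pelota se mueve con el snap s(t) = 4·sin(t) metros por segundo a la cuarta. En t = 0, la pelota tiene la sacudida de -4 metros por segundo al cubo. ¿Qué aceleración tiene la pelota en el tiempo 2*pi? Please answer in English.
To find the answer, we compute 2 antiderivatives of s(t) = 4·sin(t). Taking ∫s(t)dt and applying j(0) = -4, we find j(t) = -4·cos(t). Taking ∫j(t)dt and applying a(0) = 0, we find a(t) = -4·sin(t). Using a(t) = -4·sin(t) and substituting t = 2*pi, we find a = 0.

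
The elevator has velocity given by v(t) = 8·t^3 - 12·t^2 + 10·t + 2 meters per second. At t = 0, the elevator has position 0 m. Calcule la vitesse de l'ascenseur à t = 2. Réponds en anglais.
We have velocity v(t) = 8·t^3 - 12·t^2 + 10·t + 2. Substituting t = 2: v(2) = 38.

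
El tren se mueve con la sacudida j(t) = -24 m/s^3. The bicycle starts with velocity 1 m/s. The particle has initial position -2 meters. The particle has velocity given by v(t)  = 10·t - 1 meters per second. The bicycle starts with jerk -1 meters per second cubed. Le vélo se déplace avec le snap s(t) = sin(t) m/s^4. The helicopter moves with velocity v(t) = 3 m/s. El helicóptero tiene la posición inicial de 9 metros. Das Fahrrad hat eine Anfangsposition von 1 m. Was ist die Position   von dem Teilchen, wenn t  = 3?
Wir müssen unsere Gleichung für die Geschwindigkeit v(t) = 10·t - 1 1-mal integrieren. Die Stammfunktion von der Geschwindigkeit, mit x(0) = -2, ergibt die Position: x(t) = 5·t^2 - t - 2. Wir haben die Position x(t) = 5·t^2 - t - 2. Durch Einsetzen von t = 3: x(3) = 40.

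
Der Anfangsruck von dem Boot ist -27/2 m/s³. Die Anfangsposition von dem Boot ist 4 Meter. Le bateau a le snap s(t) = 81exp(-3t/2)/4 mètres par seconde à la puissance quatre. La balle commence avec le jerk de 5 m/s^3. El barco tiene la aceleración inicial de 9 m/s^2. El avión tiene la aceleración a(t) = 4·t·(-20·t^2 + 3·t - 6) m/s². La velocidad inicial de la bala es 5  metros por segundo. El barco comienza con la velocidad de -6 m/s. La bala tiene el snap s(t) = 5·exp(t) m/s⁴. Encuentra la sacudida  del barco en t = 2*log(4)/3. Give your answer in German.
Ausgehend von dem Snap s(t) = 81·exp(-3·t/2)/4, nehmen wir 1 Stammfunktion. Das Integral von dem Snap ist der Ruck. Mit j(0) = -27/2 erhalten wir j(t) = -27·exp(-3·t/2)/2. Wir haben den Ruck j(t) = -27·exp(-3·t/2)/2. Durch Einsetzen von t = 2*log(4)/3: j(2*log(4)/3) = -27/8.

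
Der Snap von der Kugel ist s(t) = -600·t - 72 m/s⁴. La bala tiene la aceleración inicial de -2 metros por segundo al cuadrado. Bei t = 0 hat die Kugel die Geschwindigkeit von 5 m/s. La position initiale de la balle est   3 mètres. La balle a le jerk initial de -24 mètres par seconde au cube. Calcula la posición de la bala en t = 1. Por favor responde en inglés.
To find the answer, we compute 4 antiderivatives of s(t) = -600·t - 72. The integral of snap is jerk. Using j(0) = -24, we get j(t) = -300·t^2 - 72·t - 24. Taking ∫j(t)dt and applying a(0) = -2, we find a(t) = -100·t^3 - 36·t^2 - 24·t - 2. The antiderivative of acceleration is velocity. Using v(0) = 5, we get v(t) = -25·t^4 - 12·t^3 - 12·t^2 - 2·t + 5. Integrating velocity and using the initial condition x(0) = 3, we get x(t) = -5·t^5 - 3·t^4 - 4·t^3 - t^2 + 5·t + 3. Using x(t) = -5·t^5 - 3·t^4 - 4·t^3 - t^2 + 5·t + 3 and substituting t = 1, we find x = -5.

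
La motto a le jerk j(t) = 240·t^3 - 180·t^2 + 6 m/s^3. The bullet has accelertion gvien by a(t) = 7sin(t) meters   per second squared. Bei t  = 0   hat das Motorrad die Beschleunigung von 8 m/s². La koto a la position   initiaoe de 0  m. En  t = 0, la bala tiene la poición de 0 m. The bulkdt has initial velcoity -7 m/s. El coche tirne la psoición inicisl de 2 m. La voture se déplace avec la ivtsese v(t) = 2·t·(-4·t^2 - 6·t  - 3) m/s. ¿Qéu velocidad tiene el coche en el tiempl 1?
Tenemos la velocidad v(t) = 2·t·(-4·t^2 - 6·t - 3). Sustituyendo t = 1: v(1) = -26.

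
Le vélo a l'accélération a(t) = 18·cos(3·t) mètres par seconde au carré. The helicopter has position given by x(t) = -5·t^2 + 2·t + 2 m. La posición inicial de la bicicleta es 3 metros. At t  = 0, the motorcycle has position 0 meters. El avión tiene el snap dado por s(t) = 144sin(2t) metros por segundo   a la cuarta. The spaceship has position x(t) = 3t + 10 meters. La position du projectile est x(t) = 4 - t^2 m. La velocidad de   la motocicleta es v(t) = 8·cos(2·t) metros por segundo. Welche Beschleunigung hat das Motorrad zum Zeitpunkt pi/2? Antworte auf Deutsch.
Wir müssen unsere Gleichung für die Geschwindigkeit v(t) = 8·cos(2·t) 1-mal ableiten. Mit d/dt von v(t) finden wir a(t) = -16·sin(2·t). Aus der Gleichung für die Beschleunigung a(t) = -16·sin(2·t), setzen wir t = pi/2 ein und erhalten a = 0.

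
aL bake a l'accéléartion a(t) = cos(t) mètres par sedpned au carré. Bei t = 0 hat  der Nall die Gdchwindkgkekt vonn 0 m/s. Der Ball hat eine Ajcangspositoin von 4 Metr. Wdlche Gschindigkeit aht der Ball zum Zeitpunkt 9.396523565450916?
Ausgehend von der Beschleunigung a(t) = cos(t), nehmen wir 1 Integral. Durch Integration von der Beschleunigung und Verwendung der Anfangsbedingung v(0) = 0, erhalten wir v(t) = sin(t). Wir haben die Geschwindigkeit v(t) = sin(t). Durch Einsetzen von t = 9.396523565450916: v(9.396523565450916) = 0.0282506361701017.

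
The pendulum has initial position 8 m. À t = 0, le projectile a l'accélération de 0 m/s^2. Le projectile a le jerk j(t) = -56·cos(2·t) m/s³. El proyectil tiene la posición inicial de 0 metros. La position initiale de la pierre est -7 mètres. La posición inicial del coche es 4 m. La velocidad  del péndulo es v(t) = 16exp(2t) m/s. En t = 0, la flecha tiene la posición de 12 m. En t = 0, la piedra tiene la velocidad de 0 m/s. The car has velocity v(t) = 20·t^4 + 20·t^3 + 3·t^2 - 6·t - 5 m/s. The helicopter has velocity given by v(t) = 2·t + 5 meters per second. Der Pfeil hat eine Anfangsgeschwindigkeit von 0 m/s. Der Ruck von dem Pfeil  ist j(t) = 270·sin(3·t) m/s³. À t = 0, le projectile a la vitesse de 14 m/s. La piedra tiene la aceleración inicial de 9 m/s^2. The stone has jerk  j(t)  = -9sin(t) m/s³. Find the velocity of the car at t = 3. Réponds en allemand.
Aus der Gleichung für die Geschwindigkeit v(t) = 20·t^4 + 20·t^3 + 3·t^2 - 6·t - 5, setzen wir t = 3 ein und erhalten v = 2164.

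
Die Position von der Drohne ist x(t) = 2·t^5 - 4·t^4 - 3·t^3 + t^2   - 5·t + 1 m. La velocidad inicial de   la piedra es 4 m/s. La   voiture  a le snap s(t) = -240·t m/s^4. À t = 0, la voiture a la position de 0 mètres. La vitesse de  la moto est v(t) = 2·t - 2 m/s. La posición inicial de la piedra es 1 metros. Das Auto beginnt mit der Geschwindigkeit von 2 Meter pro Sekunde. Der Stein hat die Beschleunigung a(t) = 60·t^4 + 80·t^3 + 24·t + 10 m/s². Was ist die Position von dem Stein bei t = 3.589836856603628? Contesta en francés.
Nous devons trouver la primitive de notre équation de l'accélération a(t) = 60·t^4 + 80·t^3 + 24·t + 10 2 fois. En prenant ∫a(t)dt et en appliquant v(0) = 4, nous trouvons v(t) = 12·t^5 + 20·t^4 + 12·t^2 + 10·t + 4. En intégrant la vitesse et en utilisant la condition initiale x(0) = 1, nous obtenons x(t) = 2·t^6 + 4·t^5 + 4·t^3 + 5·t^2 + 4·t + 1. En utilisant x(t) = 2·t^6 + 4·t^5 + 4·t^3 + 5·t^2 + 4·t + 1 et en substituant t = 3.589836856603628, nous trouvons x = 6929.88078658091.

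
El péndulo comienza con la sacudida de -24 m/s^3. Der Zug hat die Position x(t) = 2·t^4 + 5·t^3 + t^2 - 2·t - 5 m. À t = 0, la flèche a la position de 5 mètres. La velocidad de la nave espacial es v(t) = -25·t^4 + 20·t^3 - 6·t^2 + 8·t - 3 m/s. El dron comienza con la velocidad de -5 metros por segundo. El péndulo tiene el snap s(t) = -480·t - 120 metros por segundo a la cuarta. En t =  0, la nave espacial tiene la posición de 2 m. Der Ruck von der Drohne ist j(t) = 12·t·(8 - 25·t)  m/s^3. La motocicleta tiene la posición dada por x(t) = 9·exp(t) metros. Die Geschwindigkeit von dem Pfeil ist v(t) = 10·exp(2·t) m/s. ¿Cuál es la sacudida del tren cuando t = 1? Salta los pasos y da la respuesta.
En t = 1, j = 78.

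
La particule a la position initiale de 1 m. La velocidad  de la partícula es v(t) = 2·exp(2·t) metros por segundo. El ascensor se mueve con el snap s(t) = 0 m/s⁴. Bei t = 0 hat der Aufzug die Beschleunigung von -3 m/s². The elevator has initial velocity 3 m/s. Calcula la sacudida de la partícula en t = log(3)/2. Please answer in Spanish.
Para resolver esto, necesitamos tomar 2 derivadas de nuestra ecuación de la velocidad v(t) = 2·exp(2·t). La derivada de la velocidad da la aceleración: a(t) = 4·exp(2·t). Tomando d/dt de a(t), encontramos j(t) = 8·exp(2·t). De la ecuación de la sacudida j(t) = 8·exp(2·t), sustituimos t = log(3)/2 para obtener j = 24.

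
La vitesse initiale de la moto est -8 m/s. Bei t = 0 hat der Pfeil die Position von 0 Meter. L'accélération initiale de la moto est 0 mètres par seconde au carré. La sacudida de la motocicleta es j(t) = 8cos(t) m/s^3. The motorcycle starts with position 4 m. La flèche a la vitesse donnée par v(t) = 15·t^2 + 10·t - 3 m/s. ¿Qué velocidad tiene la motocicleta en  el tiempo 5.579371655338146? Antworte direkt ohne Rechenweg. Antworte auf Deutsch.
Die Antwort ist -6.09903847494186.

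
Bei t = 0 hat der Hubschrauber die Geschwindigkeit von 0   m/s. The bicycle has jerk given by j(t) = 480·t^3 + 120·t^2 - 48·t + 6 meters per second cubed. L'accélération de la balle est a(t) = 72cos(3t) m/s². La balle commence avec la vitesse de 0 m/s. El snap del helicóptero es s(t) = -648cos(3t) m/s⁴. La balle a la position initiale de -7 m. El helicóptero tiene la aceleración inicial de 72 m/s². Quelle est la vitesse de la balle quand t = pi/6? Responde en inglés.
To solve this, we need to take 1 antiderivative of our acceleration equation a(t) = 72·cos(3·t). Finding the antiderivative of a(t) and using v(0) = 0: v(t) = 24·sin(3·t). From the given velocity equation v(t) = 24·sin(3·t), we substitute t = pi/6 to get v = 24.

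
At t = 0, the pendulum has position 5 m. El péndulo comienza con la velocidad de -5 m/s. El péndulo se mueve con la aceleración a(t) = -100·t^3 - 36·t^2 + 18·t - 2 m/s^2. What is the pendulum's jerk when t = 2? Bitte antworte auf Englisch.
Starting from acceleration a(t) = -100·t^3 - 36·t^2 + 18·t - 2, we take 1 derivative. Taking d/dt of a(t), we find j(t) = -300·t^2 - 72·t + 18. Using j(t) = -300·t^2 - 72·t + 18 and substituting t = 2, we find j = -1326.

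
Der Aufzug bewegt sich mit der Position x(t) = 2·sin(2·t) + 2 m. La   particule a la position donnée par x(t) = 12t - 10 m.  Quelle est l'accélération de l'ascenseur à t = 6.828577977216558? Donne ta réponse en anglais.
Starting from position x(t) = 2·sin(2·t) + 2, we take 2 derivatives. Differentiating position, we get velocity: v(t) = 4·cos(2·t). Differentiating velocity, we get acceleration: a(t) = -8·sin(2·t). Using a(t) = -8·sin(2·t) and substituting t = 6.828577977216558, we find a = -7.09591879429445.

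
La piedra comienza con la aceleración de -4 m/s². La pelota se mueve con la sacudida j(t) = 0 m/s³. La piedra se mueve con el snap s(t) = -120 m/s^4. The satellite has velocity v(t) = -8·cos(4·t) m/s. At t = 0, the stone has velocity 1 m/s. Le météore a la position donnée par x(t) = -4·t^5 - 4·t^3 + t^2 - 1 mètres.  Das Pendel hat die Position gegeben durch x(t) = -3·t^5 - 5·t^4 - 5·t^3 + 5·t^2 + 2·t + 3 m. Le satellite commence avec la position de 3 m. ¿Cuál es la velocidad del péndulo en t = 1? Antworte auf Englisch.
To solve this, we need to take 1 derivative of our position equation x(t) = -3·t^5 - 5·t^4 - 5·t^3 + 5·t^2 + 2·t + 3. The derivative of position gives velocity: v(t) = -15·t^4 - 20·t^3 - 15·t^2 + 10·t + 2. From the given velocity equation v(t) = -15·t^4 - 20·t^3 - 15·t^2 + 10·t + 2, we substitute t = 1 to get v = -38.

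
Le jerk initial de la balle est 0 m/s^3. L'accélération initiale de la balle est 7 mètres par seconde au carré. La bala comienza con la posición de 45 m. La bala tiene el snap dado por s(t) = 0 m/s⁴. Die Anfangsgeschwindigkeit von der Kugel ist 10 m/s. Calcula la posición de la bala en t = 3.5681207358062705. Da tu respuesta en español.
Debemos encontrar la antiderivada de nuestra ecuación del snap s(t) = 0 4 veces. Tomando ∫s(t)dt y aplicando j(0) = 0, encontramos j(t) = 0. Integrando la sacudida y usando la condición inicial a(0) = 7, obtenemos a(t) = 7. Tomando ∫a(t)dt y aplicando v(0) = 10, encontramos v(t) = 7·t + 10. La integral de la velocidad, con x(0) = 45, da la posición: x(t) = 7·t^2/2 + 10·t + 45. Usando x(t) = 7·t^2/2 + 10·t + 45 y sustituyendo t = 3.5681207358062705, encontramos x = 125.241406906580.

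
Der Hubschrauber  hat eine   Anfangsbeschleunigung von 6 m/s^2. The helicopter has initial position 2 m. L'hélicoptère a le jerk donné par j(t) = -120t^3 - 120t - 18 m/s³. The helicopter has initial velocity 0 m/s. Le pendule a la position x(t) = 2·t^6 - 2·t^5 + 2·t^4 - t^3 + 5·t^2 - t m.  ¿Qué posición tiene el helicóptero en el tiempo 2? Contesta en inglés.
To find the answer, we compute 3 antiderivatives of j(t) = -120·t^3 - 120·t - 18. Finding the integral of j(t) and using a(0) = 6: a(t) = -30·t^4 - 60·t^2 - 18·t + 6. Taking ∫a(t)dt and applying v(0) = 0, we find v(t) = t·(-6·t^4 - 20·t^2 - 9·t + 6). Taking ∫v(t)dt and applying x(0) = 2, we find x(t) = -t^6 - 5·t^4 - 3·t^3 + 3·t^2 + 2. From the given position equation x(t) = -t^6 - 5·t^4 - 3·t^3 + 3·t^2 + 2, we substitute t = 2 to get x = -154.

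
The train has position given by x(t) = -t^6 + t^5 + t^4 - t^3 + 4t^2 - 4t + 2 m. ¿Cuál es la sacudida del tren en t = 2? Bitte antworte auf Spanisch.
Debemos derivar nuestra ecuación de la posición x(t) = -t^6 + t^5 + t^4 - t^3 + 4·t^2 - 4·t + 2 3 veces. Derivando la posición, obtenemos la velocidad: v(t) = -6·t^5 + 5·t^4 + 4·t^3 - 3·t^2 + 8·t - 4. Derivando la velocidad, obtenemos la aceleración: a(t) = -30·t^4 + 20·t^3 + 12·t^2 - 6·t + 8. Tomando d/dt de a(t), encontramos j(t) = -120·t^3 + 60·t^2 + 24·t - 6. Tenemos la sacudida j(t) = -120·t^3 + 60·t^2 + 24·t - 6. Sustituyendo t = 2: j(2) = -678.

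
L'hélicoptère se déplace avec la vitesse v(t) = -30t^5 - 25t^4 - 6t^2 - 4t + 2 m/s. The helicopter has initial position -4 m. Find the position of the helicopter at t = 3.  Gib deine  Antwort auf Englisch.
We must find the antiderivative of our velocity equation v(t) = -30·t^5 - 25·t^4 - 6·t^2 - 4·t + 2 1 time. Finding the antiderivative of v(t) and using x(0) = -4: x(t) = -5·t^6 - 5·t^5 - 2·t^3 - 2·t^2 + 2·t - 4. From the given position equation x(t) = -5·t^6 - 5·t^5 - 2·t^3 - 2·t^2 + 2·t - 4, we substitute t = 3 to get x = -4930.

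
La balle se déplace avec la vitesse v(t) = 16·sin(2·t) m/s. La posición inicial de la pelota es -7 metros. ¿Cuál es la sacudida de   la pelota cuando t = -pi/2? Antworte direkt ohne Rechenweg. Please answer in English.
The jerk at t = -pi/2 is j = 0.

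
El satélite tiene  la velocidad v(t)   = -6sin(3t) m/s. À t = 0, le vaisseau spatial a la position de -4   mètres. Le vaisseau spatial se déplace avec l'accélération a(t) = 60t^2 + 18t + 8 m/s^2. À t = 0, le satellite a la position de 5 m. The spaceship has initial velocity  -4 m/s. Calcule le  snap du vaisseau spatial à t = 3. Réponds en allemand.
Wir müssen unsere Gleichung für die Beschleunigung a(t) = 60·t^2 + 18·t + 8 2-mal ableiten. Die Ableitung von der Beschleunigung ergibt den Ruck: j(t) = 120·t + 18. Mit d/dt von j(t) finden wir s(t) = 120. Aus der Gleichung für den Snap s(t) = 120, setzen wir t = 3 ein und erhalten s = 120.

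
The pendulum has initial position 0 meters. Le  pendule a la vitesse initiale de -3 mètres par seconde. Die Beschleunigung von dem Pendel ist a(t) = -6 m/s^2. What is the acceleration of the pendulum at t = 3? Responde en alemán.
Mit a(t) = -6 und Einsetzen von t = 3, finden wir a = -6.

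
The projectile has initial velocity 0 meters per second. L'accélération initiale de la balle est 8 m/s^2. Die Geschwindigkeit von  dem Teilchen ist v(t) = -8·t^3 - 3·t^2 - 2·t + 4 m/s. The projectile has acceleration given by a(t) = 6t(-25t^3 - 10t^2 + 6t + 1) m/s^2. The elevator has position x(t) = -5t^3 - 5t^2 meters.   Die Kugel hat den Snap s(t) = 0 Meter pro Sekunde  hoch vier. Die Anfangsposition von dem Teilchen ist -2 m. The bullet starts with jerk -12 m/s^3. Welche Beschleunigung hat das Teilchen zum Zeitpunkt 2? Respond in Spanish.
Para resolver esto, necesitamos tomar 1 derivada de nuestra ecuación de la velocidad v(t) = -8·t^3 - 3·t^2 - 2·t + 4. La derivada de la velocidad da la aceleración: a(t) = -24·t^2 - 6·t - 2. De la ecuación de la aceleración a(t) = -24·t^2 - 6·t - 2, sustituimos t = 2 para obtener a = -110.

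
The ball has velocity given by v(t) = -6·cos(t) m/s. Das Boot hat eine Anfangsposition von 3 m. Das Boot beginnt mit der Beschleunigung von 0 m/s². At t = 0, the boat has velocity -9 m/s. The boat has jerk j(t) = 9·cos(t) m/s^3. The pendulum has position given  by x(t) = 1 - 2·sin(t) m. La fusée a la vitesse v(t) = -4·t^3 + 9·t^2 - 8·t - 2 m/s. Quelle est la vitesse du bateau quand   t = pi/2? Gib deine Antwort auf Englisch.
We must find the integral of our jerk equation j(t) = 9·cos(t) 2 times. Taking ∫j(t)dt and applying a(0) = 0, we find a(t) = 9·sin(t). The integral of acceleration, with v(0) = -9, gives velocity: v(t) = -9·cos(t). We have velocity v(t) = -9·cos(t). Substituting t = pi/2: v(pi/2) = 0.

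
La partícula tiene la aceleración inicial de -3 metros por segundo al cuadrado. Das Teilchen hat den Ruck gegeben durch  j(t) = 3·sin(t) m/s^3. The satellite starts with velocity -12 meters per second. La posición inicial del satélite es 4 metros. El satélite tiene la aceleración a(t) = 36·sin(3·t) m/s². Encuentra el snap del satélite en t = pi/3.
Partiendo de la aceleración a(t) = 36·sin(3·t), tomamos 2 derivadas. Tomando d/dt de a(t), encontramos j(t) = 108·cos(3·t). La derivada de la sacudida da el snap: s(t) = -324·sin(3·t). Usando s(t) = -324·sin(3·t) y sustituyendo t = pi/3, encontramos s = 0.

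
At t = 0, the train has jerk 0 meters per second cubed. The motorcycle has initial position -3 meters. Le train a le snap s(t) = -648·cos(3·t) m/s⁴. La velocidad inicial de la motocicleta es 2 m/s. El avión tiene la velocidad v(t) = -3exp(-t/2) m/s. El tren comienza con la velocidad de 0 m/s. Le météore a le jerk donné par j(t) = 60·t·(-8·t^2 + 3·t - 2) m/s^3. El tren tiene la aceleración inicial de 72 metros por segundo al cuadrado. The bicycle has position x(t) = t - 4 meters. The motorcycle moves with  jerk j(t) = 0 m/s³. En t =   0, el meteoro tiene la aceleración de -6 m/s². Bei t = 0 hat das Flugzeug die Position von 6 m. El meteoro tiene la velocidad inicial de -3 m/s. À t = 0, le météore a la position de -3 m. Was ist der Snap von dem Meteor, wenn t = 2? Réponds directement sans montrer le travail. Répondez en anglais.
At t = 2, s = -5160.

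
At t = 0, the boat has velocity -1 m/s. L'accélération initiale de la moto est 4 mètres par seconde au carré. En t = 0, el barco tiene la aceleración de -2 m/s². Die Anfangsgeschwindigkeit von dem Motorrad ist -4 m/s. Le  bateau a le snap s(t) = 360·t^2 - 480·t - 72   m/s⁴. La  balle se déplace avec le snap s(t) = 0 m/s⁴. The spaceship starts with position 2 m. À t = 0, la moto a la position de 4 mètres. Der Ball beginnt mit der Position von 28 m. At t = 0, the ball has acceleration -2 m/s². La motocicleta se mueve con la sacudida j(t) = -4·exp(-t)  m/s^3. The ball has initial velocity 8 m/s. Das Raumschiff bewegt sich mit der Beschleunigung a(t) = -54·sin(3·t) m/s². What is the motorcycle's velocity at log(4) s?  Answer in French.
Nous devons intégrer notre équation du jerk j(t) = -4·exp(-t) 2 fois. L'intégrale du jerk est l'accélération. En utilisant a(0) = 4, nous obtenons a(t) = 4·exp(-t). La primitive de l'accélération est la vitesse. En utilisant v(0) = -4, nous obtenons v(t) = -4·exp(-t). En utilisant v(t) = -4·exp(-t) et en substituant t = log(4), nous trouvons v = -1.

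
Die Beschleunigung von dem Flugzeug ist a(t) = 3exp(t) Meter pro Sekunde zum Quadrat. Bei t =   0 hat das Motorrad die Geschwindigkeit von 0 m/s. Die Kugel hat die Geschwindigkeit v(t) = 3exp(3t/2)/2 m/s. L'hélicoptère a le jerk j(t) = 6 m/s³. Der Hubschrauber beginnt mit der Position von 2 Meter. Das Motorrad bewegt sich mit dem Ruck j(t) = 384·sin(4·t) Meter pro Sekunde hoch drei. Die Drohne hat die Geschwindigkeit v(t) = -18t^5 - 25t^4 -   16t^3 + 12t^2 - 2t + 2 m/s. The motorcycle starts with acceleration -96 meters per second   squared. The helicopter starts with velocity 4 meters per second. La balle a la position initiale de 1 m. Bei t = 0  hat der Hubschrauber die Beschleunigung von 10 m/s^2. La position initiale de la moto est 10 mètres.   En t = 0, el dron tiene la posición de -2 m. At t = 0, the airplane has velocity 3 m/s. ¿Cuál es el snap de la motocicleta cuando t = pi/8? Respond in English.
We must differentiate our jerk equation j(t) = 384·sin(4·t) 1 time. Taking d/dt of j(t), we find s(t) = 1536·cos(4·t). We have snap s(t) = 1536·cos(4·t). Substituting t = pi/8: s(pi/8) = 0.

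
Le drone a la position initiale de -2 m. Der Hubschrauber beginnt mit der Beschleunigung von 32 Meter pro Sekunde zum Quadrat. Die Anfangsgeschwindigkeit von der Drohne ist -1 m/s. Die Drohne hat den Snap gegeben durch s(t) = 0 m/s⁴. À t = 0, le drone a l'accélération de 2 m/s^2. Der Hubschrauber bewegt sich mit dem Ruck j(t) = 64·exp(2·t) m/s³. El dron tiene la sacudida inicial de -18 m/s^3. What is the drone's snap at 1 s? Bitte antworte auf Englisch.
Using s(t) = 0 and substituting t = 1, we find s = 0.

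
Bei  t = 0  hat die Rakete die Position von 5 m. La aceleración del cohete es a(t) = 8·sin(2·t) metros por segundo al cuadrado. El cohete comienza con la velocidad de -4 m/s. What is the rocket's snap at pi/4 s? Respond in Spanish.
Partiendo de la aceleración a(t) = 8·sin(2·t), tomamos 2 derivadas. La derivada de la aceleración da la sacudida: j(t) = 16·cos(2·t). Derivando la sacudida, obtenemos el snap: s(t) = -32·sin(2·t). Tenemos el snap s(t) = -32·sin(2·t). Sustituyendo t = pi/4: s(pi/4) = -32.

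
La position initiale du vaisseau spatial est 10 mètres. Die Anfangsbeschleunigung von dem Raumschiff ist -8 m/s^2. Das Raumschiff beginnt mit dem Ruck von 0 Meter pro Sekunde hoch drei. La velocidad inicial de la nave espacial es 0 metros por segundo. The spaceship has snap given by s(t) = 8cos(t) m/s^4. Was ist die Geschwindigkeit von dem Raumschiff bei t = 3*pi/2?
Um dies zu lösen, müssen wir 3 Stammfunktionen unserer Gleichung für den Snap s(t) = 8·cos(t) finden. Das Integral von dem Snap ist der Ruck. Mit j(0) = 0 erhalten wir j(t) = 8·sin(t). Durch Integration von dem Ruck und Verwendung der Anfangsbedingung a(0) = -8, erhalten wir a(t) = -8·cos(t). Das Integral von der Beschleunigung, mit v(0) = 0, ergibt die Geschwindigkeit: v(t) = -8·sin(t). Wir haben die Geschwindigkeit v(t) = -8·sin(t). Durch Einsetzen von t = 3*pi/2: v(3*pi/2) = 8.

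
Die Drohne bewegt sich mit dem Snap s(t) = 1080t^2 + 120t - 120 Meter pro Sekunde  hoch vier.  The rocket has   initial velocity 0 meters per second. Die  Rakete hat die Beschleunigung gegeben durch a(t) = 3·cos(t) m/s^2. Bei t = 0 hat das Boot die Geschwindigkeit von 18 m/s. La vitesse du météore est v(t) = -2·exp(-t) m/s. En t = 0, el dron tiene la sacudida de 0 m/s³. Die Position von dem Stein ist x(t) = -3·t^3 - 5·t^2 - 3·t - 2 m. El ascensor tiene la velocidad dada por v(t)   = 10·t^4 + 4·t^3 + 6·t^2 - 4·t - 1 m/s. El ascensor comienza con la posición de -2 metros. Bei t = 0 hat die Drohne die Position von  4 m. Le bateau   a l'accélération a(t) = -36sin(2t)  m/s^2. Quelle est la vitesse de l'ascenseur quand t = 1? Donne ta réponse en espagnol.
Usando v(t) = 10·t^4 + 4·t^3 + 6·t^2 - 4·t - 1 y sustituyendo t = 1, encontramos v = 15.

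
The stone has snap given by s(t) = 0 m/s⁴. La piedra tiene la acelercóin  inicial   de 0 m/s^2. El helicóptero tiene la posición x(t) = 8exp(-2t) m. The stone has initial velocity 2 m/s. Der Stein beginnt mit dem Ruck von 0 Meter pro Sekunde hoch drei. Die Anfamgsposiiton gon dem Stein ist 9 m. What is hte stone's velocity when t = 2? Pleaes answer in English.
Starting from snap s(t) = 0, we take 3 antiderivatives. The integral of snap is jerk. Using j(0) = 0, we get j(t) = 0. The integral of jerk is acceleration. Using a(0) = 0, we get a(t) = 0. Integrating acceleration and using the initial condition v(0) = 2, we get v(t) = 2. Using v(t) = 2 and substituting t = 2, we find v = 2.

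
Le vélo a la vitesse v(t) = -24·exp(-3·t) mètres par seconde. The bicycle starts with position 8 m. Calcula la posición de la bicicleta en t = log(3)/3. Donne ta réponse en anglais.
Starting from velocity v(t) = -24·exp(-3·t), we take 1 integral. Finding the integral of v(t) and using x(0) = 8: x(t) = 8·exp(-3·t). Using x(t) = 8·exp(-3·t) and substituting t = log(3)/3, we find x = 8/3.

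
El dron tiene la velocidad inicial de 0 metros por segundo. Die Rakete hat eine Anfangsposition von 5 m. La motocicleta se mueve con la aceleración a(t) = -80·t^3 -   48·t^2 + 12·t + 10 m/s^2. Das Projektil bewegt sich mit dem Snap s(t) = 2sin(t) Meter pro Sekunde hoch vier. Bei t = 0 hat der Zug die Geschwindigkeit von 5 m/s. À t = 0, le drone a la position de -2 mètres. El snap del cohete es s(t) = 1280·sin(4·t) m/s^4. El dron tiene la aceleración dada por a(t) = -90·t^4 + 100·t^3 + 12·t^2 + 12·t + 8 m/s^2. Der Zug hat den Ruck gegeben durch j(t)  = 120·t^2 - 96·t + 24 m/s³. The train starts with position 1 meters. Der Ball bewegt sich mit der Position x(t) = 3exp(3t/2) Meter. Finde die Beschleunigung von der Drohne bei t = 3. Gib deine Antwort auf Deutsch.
Mit a(t) = -90·t^4 + 100·t^3 + 12·t^2 + 12·t + 8 und Einsetzen von t = 3, finden wir a = -4438.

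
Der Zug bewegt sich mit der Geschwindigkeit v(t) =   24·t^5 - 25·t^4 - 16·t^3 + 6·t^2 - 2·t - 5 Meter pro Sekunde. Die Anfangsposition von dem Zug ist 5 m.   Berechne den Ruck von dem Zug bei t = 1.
Um dies zu lösen, müssen wir 2 Ableitungen unserer Gleichung für die Geschwindigkeit v(t) = 24·t^5 - 25·t^4 - 16·t^3 + 6·t^2 - 2·t - 5 nehmen. Mit d/dt von v(t) finden wir a(t) = 120·t^4 - 100·t^3 - 48·t^2 + 12·t - 2. Durch Ableiten von der Beschleunigung erhalten wir den Ruck: j(t) = 480·t^3 - 300·t^2 - 96·t + 12. Wir haben den Ruck j(t) = 480·t^3 - 300·t^2 - 96·t + 12. Durch Einsetzen von t = 1: j(1) = 96.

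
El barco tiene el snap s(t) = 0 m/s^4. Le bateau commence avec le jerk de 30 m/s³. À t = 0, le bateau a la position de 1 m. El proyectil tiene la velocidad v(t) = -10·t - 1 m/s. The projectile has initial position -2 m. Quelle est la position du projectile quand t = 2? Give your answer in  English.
Starting from velocity v(t) = -10·t - 1, we take 1 integral. Integrating velocity and using the initial condition x(0) = -2, we get x(t) = -5·t^2 - t - 2. Using x(t) = -5·t^2 - t - 2 and substituting t = 2, we find x = -24.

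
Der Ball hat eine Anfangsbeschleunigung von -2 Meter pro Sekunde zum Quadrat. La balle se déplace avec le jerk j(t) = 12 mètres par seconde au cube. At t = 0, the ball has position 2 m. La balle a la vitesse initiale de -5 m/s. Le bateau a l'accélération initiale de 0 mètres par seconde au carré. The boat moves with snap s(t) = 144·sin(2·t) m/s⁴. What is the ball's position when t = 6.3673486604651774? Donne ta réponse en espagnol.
Debemos encontrar la antiderivada de nuestra ecuación de la sacudida j(t) = 12 3 veces. La integral de la sacudida, con a(0) = -2, da la aceleración: a(t) = 12·t - 2. La antiderivada de la aceleración, con v(0) = -5, da la velocidad: v(t) = 6·t^2 - 2·t - 5. Integrando la velocidad y usando la condición inicial x(0) = 2, obtenemos x(t) = 2·t^3 - t^2 - 5·t + 2. De la ecuación de la posición x(t) = 2·t^3 - t^2 - 5·t + 2, sustituimos t = 6.3673486604651774 para obtener x = 445.924603532810.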